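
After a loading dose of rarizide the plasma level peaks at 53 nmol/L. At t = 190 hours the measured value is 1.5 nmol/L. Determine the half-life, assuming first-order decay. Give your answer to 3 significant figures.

36.9 hours

A/A₀ = 1.5/53 ≈ 0.028302.
n = log₂(35.333) ≈ 5.143 half-lives elapsed in 190 hours.
t½ = 190/5.143 ≈ 36.944 hours.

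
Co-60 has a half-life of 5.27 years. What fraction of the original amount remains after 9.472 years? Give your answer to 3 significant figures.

0.288

n = 9.472/5.27 ≈ 1.7973 half-lives.
Fraction remaining = (1/2)^1.7973 ≈ 0.2877.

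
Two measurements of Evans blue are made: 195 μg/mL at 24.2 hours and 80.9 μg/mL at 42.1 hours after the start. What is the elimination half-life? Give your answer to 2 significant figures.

14 hours

Over Δt = 42.1 − 24.2 = 17.9 hours, the level fell by a factor of 195/80.9 ≈ 2.4104.
n = log₂(2.4104) ≈ 1.2693 half-lives, so t½ = 17.9/1.2693 ≈ 14.103 hours.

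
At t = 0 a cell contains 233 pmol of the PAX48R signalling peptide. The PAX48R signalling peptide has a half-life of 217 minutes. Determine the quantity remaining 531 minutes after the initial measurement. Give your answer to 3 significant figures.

42.7 pmol

Number of half-lives: n = 531/217 ≈ 2.447.
Remaining = 233 × (1/2)^2.447 = 233 × 0.18339 ≈ 42.73 pmol.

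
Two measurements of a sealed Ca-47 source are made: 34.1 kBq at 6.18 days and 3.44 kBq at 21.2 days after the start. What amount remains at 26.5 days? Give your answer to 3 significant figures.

1.53 kBq

Over Δt = 21.2 − 6.18 = 15.02 days, the level fell by a factor of 34.1/3.44 ≈ 9.9128.
n = log₂(9.9128) ≈ 3.3093 half-lives, so t½ = 15.02/3.3093 ≈ 4.5387 days.
From t = 21.2 to t = 26.5: 3.44 × (1/2)^((26.5−21.2)/4.5387) ≈ 1.5312 kBq.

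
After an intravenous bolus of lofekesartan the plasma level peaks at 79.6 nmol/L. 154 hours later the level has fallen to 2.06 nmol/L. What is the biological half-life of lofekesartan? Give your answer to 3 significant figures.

29.2 hours

A/A₀ = 2.06/79.6 ≈ 0.025879.
n = log₂(38.641) ≈ 5.2721 half-lives elapsed in 154 hours.
t½ = 154/5.2721 ≈ 29.211 hours.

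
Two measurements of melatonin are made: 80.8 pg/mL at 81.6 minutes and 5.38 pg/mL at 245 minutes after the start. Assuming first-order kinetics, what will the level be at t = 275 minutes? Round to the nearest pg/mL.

3 pg/mL

Over Δt = 245 − 81.6 = 163.4 minutes, the level fell by a factor of 80.8/5.38 ≈ 15.019.
n = log₂(15.019) ≈ 3.9087 half-lives, so t½ = 163.4/3.9087 ≈ 41.804 minutes.
From t = 245 to t = 275: 5.38 × (1/2)^((275−245)/41.804) ≈ 3.2716 pg/mL.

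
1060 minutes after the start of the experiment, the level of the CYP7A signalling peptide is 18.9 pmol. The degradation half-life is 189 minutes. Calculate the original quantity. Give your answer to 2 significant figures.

920 pmol

Number of half-lives elapsed: n = 1060/189 ≈ 5.6085.
A₀ = A × 2^n = 18.9 × 2^5.6085 = 18.9 × 48.788 ≈ 922.1 pmol.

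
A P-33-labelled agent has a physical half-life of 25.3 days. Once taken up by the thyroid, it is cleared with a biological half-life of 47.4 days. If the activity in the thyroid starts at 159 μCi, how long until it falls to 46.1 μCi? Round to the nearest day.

29 days

1/t_eff = 1/t_phys + 1/t_biol = 1/25.3 + 1/47.4 = 0.060623 per day.
t_eff = 25.3 × 47.4 / (25.3 + 47.4) ≈ 16.495 days.
n = log₂(159/46.1) ≈ 1.7862; t = 1.7862 × 16.495 ≈ 29.464 days.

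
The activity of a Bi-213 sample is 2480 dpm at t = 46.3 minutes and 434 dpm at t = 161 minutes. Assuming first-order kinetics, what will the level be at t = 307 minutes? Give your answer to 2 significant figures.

47 dpm

Over Δt = 161 − 46.3 = 114.7 minutes, the level fell by a factor of 2480/434 ≈ 5.7143.
n = log₂(5.7143) ≈ 2.5146 half-lives, so t½ = 114.7/2.5146 ≈ 45.614 minutes.
From t = 161 to t = 307: 434 × (1/2)^((307−161)/45.614) ≈ 47.202 dpm.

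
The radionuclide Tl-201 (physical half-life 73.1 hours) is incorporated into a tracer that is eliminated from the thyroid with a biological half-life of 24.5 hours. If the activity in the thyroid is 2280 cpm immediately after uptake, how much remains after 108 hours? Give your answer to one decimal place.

38.6 cpm

1/t_eff = 1/t_phys + 1/t_biol = 1/73.1 + 1/24.5 = 0.054496 per hour.
t_eff = 73.1 × 24.5 / (73.1 + 24.5) ≈ 18.35 hours.
Remaining = 2280 × (1/2)^(108/18.35) = 2280 × (1/2)^5.8856 ≈ 38.565 cpm.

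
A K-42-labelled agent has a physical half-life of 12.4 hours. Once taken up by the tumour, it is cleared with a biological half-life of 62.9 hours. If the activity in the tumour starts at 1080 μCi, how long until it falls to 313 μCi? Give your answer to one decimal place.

1/t_eff = 1/t_phys + 1/t_biol = 1/12.4 + 1/62.9 = 0.096543 per hour.
t_eff = 12.4 × 62.9 / (12.4 + 62.9) ≈ 10.358 hours.
n = log₂(1080/313) ≈ 1.7868; t = 1.7868 × 10.358 ≈ 18.508 hours.

18.5 hours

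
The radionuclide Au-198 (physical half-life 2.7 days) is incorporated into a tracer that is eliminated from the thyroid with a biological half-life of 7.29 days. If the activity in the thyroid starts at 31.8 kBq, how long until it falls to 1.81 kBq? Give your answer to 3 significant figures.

1/t_eff = 1/t_phys + 1/t_biol = 1/2.7 + 1/7.29 = 0.50754 per day.
t_eff = 2.7 × 7.29 / (2.7 + 7.29) ≈ 1.9703 days.
n = log₂(31.8/1.81) ≈ 4.135; t = 4.135 × 1.9703 ≈ 8.147 days.

8.15 days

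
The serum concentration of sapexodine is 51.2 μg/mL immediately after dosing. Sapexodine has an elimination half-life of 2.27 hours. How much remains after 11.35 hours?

1.6 μg/mL

Elapsed time is 5 half-lives (11.35/2.27).
Each half-life halves the amount: 51.2 × (1/2)^5 = 51.2/32 = 1.6 μg/mL.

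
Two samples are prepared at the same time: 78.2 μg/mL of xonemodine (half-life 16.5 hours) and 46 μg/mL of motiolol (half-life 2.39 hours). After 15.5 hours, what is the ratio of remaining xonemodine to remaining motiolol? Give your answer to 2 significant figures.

xonemodine: 78.2 × (1/2)^(15.5/16.5) = 78.2 × (1/2)^0.93939 ≈ 40.778 μg/mL.
motiolol: 46 × (1/2)^(15.5/2.39) = 46 × (1/2)^6.4854 ≈ 0.51342 μg/mL.
Ratio ≈ 40.778 / 0.51342 ≈ 79.424.

79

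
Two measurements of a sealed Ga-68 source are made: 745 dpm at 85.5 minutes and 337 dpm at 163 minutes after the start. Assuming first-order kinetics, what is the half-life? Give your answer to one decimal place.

Over Δt = 163 − 85.5 = 77.5 minutes, the level fell by a factor of 745/337 ≈ 2.2107.
n = log₂(2.2107) ≈ 1.1445 half-lives, so t½ = 77.5/1.1445 ≈ 67.716 minutes.

67.7 minutes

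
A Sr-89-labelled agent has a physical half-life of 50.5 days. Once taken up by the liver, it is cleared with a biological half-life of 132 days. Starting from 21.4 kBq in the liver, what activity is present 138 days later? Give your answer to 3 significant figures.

1/t_eff = 1/t_phys + 1/t_biol = 1/50.5 + 1/132 = 0.027378 per day.
t_eff = 50.5 × 132 / (50.5 + 132) ≈ 36.526 days.
Remaining = 21.4 × (1/2)^(138/36.526) = 21.4 × (1/2)^3.7781 ≈ 1.5599 kBq.

1.56 kBq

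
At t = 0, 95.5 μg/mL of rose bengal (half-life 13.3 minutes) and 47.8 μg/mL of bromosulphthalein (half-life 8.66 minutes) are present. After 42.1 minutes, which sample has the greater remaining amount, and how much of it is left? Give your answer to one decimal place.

rose bengal, 10.6 μg/mL

rose bengal: 95.5 × (1/2)^3.1654 ≈ 10.644 μg/mL.
bromosulphthalein: 47.8 × (1/2)^4.8614 ≈ 1.6443 μg/mL.
Rose bengal has more remaining, at ≈ 10.644 μg/mL.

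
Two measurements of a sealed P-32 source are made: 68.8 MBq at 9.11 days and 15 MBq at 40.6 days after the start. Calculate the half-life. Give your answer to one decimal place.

14.3 days

Over Δt = 40.6 − 9.11 = 31.49 days, the level fell by a factor of 68.8/15 ≈ 4.5867.
n = log₂(4.5867) ≈ 2.1974 half-lives, so t½ = 31.49/2.1974 ≈ 14.33 days.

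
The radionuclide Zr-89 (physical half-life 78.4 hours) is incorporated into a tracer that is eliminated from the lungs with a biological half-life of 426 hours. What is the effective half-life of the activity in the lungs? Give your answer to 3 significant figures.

66.2 hours

1/t_eff = 1/t_phys + 1/t_biol = 1/78.4 + 1/426 = 0.015103 per hour.
t_eff = 78.4 × 426 / (78.4 + 426) ≈ 66.214 hours.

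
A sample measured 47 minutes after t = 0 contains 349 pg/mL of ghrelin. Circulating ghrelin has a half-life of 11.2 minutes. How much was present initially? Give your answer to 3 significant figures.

Number of half-lives elapsed: n = 47/11.2 ≈ 4.1964.
A₀ = A × 2^n = 349 × 2^4.1964 = 349 × 18.334 ≈ 6398.5 pg/mL.

6400 pg/mL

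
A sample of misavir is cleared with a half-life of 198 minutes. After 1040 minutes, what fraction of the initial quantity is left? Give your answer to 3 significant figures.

n = 1040/198 ≈ 5.2525 half-lives.
Fraction remaining = (1/2)^5.2525 ≈ 0.026232.

0.0262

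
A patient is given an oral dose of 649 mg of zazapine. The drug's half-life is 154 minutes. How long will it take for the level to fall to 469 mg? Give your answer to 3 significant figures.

Fraction remaining = 469/649 ≈ 0.72265.
n = log₂(649/469) = ln(1.3838)/ln 2 ≈ 0.46863 half-lives.
t = n × t½ = 0.46863 × 154 ≈ 72.169 minutes.

72.2 minutes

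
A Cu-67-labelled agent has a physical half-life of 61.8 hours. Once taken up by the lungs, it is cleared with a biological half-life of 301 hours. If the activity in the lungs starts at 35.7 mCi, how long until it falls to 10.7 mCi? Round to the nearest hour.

1/t_eff = 1/t_phys + 1/t_biol = 1/61.8 + 1/301 = 0.019503 per hour.
t_eff = 61.8 × 301 / (61.8 + 301) ≈ 51.273 hours.
n = log₂(35.7/10.7) ≈ 1.7383; t = 1.7383 × 51.273 ≈ 89.128 hours.

89 hours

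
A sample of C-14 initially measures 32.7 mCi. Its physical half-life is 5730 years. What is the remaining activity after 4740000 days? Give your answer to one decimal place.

Convert the elapsed time: 4740000 days = 12986.3 years.
Number of half-lives: n = 12986.3/5730 ≈ 2.2664.
Remaining = 32.7 × (1/2)^2.2664 = 32.7 × 0.20785 ≈ 6.7968 mCi.

6.8 mCi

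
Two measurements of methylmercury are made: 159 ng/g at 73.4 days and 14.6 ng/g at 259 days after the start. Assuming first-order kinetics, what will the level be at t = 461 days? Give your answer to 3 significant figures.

1.09 ng/g

Over Δt = 259 − 73.4 = 185.6 days, the level fell by a factor of 159/14.6 ≈ 10.89.
n = log₂(10.89) ≈ 3.445 half-lives, so t½ = 185.6/3.445 ≈ 53.875 days.
From t = 259 to t = 461: 14.6 × (1/2)^((461−259)/53.875) ≈ 1.0856 ng/g.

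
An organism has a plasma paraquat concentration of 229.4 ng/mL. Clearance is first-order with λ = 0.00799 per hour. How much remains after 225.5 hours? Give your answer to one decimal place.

37.9 ng/mL

t½ = ln 2 / λ = 0.69315 / 0.00799 ≈ 86.752 hours.
Number of half-lives: n = 225.5/86.752 ≈ 2.5994.
Remaining = 229.4 × (1/2)^2.5994 = 229.4 × 0.16501 ≈ 37.853 ng/mL.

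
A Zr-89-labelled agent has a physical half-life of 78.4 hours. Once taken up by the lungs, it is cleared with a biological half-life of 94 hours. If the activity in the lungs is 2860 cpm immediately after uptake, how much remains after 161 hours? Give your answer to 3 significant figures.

1/t_eff = 1/t_phys + 1/t_biol = 1/78.4 + 1/94 = 0.023393 per hour.
t_eff = 78.4 × 94 / (78.4 + 94) ≈ 42.747 hours.
Remaining = 2860 × (1/2)^(161/42.747) = 2860 × (1/2)^3.7663 ≈ 210.18 cpm.

210 cpm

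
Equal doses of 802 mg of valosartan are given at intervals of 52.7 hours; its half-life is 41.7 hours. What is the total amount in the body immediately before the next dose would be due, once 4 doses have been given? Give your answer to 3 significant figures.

555 mg

The 4 doses were given 210.8, 158.1, 105.4, 52.7 hours ago.
Total = 802·(1/2)^(210.8/41.7) + 802·(1/2)^(158.1/41.7) + 802·(1/2)^(105.4/41.7) + 802·(1/2)^(52.7/41.7)
      = 24.122 + 57.924 + 139.09 + 333.99 ≈ 555.13 mg.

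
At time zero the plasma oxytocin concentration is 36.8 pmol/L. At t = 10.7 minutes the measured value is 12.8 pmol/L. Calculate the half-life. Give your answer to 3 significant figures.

A/A₀ = 12.8/36.8 ≈ 0.34783.
n = log₂(2.875) ≈ 1.5236 half-lives elapsed in 10.7 minutes.
t½ = 10.7/1.5236 ≈ 7.023 minutes.

7.02 minutes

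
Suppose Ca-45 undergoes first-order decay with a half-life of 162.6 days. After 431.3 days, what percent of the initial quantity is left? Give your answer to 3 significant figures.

15.9%

n = 431.3/162.6 ≈ 2.6525 half-lives.
Fraction remaining = (1/2)^2.6525 ≈ 0.15904, i.e. 15.904%.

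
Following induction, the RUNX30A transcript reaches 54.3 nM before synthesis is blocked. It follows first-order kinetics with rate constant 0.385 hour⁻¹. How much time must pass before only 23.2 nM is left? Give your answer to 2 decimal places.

t½ = ln 2 / λ = 0.69315 / 0.385 ≈ 1.8004 hours.
Fraction remaining = 23.2/54.3 ≈ 0.42726.
n = log₂(54.3/23.2) = ln(2.3405)/ln 2 ≈ 1.2268 half-lives.
t = n × t½ = 1.2268 × 1.8004 ≈ 2.2088 hours.

2.21 hours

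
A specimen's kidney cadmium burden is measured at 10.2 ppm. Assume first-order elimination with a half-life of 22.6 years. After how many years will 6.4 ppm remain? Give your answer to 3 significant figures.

15.2 years

Fraction remaining = 6.4/10.2 ≈ 0.62745.
n = log₂(10.2/6.4) = ln(1.5937)/ln 2 ≈ 0.67243 half-lives.
t = n × t½ = 0.67243 × 22.6 ≈ 15.197 years.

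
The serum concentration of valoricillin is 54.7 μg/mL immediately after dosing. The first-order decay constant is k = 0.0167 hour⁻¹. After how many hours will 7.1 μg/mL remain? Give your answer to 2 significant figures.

120 hours

t½ = ln 2 / k = 0.69315 / 0.0167 ≈ 41.506 hours.
Fraction remaining = 7.1/54.7 ≈ 0.1298.
n = log₂(54.7/7.1) = ln(7.7042)/ln 2 ≈ 2.9456 half-lives.
t = n × t½ = 2.9456 × 41.506 ≈ 122.26 hours.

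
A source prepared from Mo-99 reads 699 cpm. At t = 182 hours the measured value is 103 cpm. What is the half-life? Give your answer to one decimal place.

65.9 hours

A/A₀ = 103/699 ≈ 0.14735.
n = log₂(6.7864) ≈ 2.7626 half-lives elapsed in 182 hours.
t½ = 182/2.7626 ≈ 65.879 hours.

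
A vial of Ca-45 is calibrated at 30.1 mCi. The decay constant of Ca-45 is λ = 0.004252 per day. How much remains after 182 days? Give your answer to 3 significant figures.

13.9 mCi

t½ = ln 2 / λ = 0.69315 / 0.004252 ≈ 163.02 days.
Number of half-lives: n = 182/163.02 ≈ 1.1164.
Remaining = 30.1 × (1/2)^1.1164 = 30.1 × 0.46123 ≈ 13.883 mCi.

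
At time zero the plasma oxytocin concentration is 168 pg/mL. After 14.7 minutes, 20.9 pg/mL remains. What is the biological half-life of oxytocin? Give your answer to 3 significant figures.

A/A₀ = 20.9/168 ≈ 0.1244.
n = log₂(8.0383) ≈ 3.0069 half-lives elapsed in 14.7 minutes.
t½ = 14.7/3.0069 ≈ 4.8888 minutes.

4.89 minutes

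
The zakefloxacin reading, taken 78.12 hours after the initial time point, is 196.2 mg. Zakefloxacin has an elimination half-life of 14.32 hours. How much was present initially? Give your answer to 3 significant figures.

8610 mg

Number of half-lives elapsed: n = 78.12/14.32 ≈ 5.4553.
A₀ = A × 2^n = 196.2 × 2^5.4553 = 196.2 × 43.874 ≈ 8608.2 mg.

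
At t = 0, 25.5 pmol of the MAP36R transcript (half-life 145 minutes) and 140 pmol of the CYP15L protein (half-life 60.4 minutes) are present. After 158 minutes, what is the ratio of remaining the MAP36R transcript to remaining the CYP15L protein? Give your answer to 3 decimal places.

0.525

MAP36R transcript: 25.5 × (1/2)^(158/145) = 25.5 × (1/2)^1.0897 ≈ 11.982 pmol.
CYP15L protein: 140 × (1/2)^(158/60.4) = 140 × (1/2)^2.6159 ≈ 22.838 pmol.
Ratio ≈ 11.982 / 22.838 ≈ 0.52463.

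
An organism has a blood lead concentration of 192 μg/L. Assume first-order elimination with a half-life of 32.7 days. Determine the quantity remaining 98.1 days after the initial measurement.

24 μg/L

Elapsed time is 3 half-lives (98.1/32.7).
Each half-life halves the amount: 192 × (1/2)^3 = 192/8 = 24 μg/L.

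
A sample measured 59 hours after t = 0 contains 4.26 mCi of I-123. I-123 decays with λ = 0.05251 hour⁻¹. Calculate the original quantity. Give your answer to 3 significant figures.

94.4 mCi

t½ = ln 2 / λ = 0.69315 / 0.05251 ≈ 13.2 hours.
Number of half-lives elapsed: n = 59/13.2 ≈ 4.4696.
A₀ = A × 2^n = 4.26 × 2^4.4696 = 4.26 × 22.156 ≈ 94.383 mCi.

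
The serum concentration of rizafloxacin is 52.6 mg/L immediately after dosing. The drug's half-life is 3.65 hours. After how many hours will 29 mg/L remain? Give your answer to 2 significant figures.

Fraction remaining = 29/52.6 ≈ 0.55133.
n = log₂(52.6/29) = ln(1.8138)/ln 2 ≈ 0.85901 half-lives.
t = n × t½ = 0.85901 × 3.65 ≈ 3.1354 hours.

3.1 hours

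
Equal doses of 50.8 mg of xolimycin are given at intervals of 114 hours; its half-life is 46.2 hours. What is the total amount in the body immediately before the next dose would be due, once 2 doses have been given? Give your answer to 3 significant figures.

10.8 mg

The 2 doses were given 228, 114 hours ago.
Total = 50.8·(1/2)^(228/46.2) + 50.8·(1/2)^(114/46.2)
      = 1.6606 + 9.1846 ≈ 10.845 mg.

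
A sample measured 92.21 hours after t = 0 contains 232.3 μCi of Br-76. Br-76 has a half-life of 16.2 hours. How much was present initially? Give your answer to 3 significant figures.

12000 μCi

Number of half-lives elapsed: n = 92.21/16.2 ≈ 5.692.
A₀ = A × 2^n = 232.3 × 2^5.692 = 232.3 × 51.696 ≈ 12009 μCi.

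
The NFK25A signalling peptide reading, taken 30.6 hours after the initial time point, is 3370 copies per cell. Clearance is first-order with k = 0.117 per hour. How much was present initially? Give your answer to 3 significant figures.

121000 copies per cell

t½ = ln 2 / k = 0.69315 / 0.117 ≈ 5.9243 hours.
Number of half-lives elapsed: n = 30.6/5.9243 ≈ 5.1651.
A₀ = A × 2^n = 3370 × 2^5.1651 = 3370 × 35.881 ≈ 120920 copies per cell.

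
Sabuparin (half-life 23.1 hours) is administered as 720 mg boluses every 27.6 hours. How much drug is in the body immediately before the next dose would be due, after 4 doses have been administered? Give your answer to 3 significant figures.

538 mg

The 4 doses were given 110.4, 82.8, 55.2, 27.6 hours ago.
Total = 720·(1/2)^(110.4/23.1) + 720·(1/2)^(82.8/23.1) + 720·(1/2)^(55.2/23.1) + 720·(1/2)^(27.6/23.1)
      = 26.221 + 60.023 + 137.4 + 314.53 ≈ 538.17 mg.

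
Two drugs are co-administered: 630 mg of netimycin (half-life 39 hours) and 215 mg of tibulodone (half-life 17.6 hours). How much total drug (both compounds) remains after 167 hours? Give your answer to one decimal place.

netimycin: 630 × (1/2)^(167/39) = 630 × (1/2)^4.2821 ≈ 32.383 mg.
tibulodone: 215 × (1/2)^(167/17.6) = 215 × (1/2)^9.4886 ≈ 0.29928 mg.
Total = 32.383 + 0.29928 ≈ 32.682 mg.

32.7 mg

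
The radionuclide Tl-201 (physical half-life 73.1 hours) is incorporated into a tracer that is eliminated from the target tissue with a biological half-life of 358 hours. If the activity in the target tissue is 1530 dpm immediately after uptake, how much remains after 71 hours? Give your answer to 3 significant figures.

680 dpm

1/t_eff = 1/t_phys + 1/t_biol = 1/73.1 + 1/358 = 0.016473 per hour.
t_eff = 73.1 × 358 / (73.1 + 358) ≈ 60.705 hours.
Remaining = 1530 × (1/2)^(71/60.705) = 1530 × (1/2)^1.1696 ≈ 680.15 dpm.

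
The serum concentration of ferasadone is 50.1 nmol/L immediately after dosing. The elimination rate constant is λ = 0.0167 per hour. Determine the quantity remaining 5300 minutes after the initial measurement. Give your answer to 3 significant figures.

t½ = ln 2 / λ = 0.69315 / 0.0167 ≈ 41.506 hours.
Convert the elapsed time: 5300 minutes = 88.3333 hours.
Number of half-lives: n = 88.3333/41.506 ≈ 2.1282.
Remaining = 50.1 × (1/2)^2.1282 = 50.1 × 0.22874 ≈ 11.46 nmol/L.

11.5 nmol/L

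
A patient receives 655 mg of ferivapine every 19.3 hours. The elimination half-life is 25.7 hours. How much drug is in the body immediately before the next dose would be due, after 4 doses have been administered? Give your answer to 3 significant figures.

840 mg

The 4 doses were given 77.2, 57.9, 38.6, 19.3 hours ago.
Total = 655·(1/2)^(77.2/25.7) + 655·(1/2)^(57.9/25.7) + 655·(1/2)^(38.6/25.7) + 655·(1/2)^(19.3/25.7)
      = 81.654 + 137.42 + 231.27 + 389.2 ≈ 839.54 mg.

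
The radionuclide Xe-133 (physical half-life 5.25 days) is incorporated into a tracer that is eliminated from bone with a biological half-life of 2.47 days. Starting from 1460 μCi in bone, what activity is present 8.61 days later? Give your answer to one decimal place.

1/t_eff = 1/t_phys + 1/t_biol = 1/5.25 + 1/2.47 = 0.59533 per day.
t_eff = 5.25 × 2.47 / (5.25 + 2.47) ≈ 1.6797 days.
Remaining = 1460 × (1/2)^(8.61/1.6797) = 1460 × (1/2)^5.1258 ≈ 41.814 μCi.

41.8 μCi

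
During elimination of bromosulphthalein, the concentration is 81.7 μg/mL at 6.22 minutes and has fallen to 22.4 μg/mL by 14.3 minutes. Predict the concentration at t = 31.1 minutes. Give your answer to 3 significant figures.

1.52 μg/mL

Over Δt = 14.3 − 6.22 = 8.08 minutes, the level fell by a factor of 81.7/22.4 ≈ 3.6473.
n = log₂(3.6473) ≈ 1.8668 half-lives, so t½ = 8.08/1.8668 ≈ 4.3282 minutes.
From t = 14.3 to t = 31.1: 22.4 × (1/2)^((31.1−14.3)/4.3282) ≈ 1.5198 μg/mL.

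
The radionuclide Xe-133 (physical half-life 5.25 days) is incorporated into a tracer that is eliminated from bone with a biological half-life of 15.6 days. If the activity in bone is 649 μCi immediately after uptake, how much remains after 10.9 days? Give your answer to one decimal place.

94.8 μCi

1/t_eff = 1/t_phys + 1/t_biol = 1/5.25 + 1/15.6 = 0.25458 per day.
t_eff = 5.25 × 15.6 / (5.25 + 15.6) ≈ 3.9281 days.
Remaining = 649 × (1/2)^(10.9/3.9281) = 649 × (1/2)^2.7749 ≈ 94.823 μCi.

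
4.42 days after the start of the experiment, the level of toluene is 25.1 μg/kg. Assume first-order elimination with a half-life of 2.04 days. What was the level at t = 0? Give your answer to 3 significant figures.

113 μg/kg

Number of half-lives elapsed: n = 4.42/2.04 ≈ 2.1667.
A₀ = A × 2^n = 25.1 × 2^2.1667 = 25.1 × 4.4898 ≈ 112.7 μg/kg.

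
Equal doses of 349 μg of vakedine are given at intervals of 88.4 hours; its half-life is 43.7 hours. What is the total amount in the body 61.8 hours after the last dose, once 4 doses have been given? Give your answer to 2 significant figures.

The 4 doses were given 327, 238.6, 150.2, 61.8 hours ago.
Total = 349·(1/2)^(327/43.7) + 349·(1/2)^(238.6/43.7) + 349·(1/2)^(150.2/43.7) + 349·(1/2)^(61.8/43.7)
      = 1.951 + 7.9289 + 32.223 + 130.95 ≈ 173.05 μg.

170 μg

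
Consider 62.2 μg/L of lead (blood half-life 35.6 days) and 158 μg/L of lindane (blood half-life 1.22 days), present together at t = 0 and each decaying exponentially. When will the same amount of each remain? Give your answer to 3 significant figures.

Set 62.2·(1/2)^(t/35.6) = 158·(1/2)^(t/1.22).
Taking log₂: log₂(62.2/158) = t·(1/35.6 − 1/1.22).
log₂(0.39367) = -1.3449; 1/35.6 − 1/1.22 = -0.79158.
t = -1.3449 / -0.79158 ≈ 1.6991 days.

1.70 days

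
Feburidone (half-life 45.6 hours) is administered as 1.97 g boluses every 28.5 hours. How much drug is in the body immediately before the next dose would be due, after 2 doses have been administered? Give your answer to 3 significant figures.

The 2 doses were given 57, 28.5 hours ago.
Total = 1.97·(1/2)^(57/45.6) + 1.97·(1/2)^(28.5/45.6)
      = 0.82828 + 1.2774 ≈ 2.1057 g.

2.11 g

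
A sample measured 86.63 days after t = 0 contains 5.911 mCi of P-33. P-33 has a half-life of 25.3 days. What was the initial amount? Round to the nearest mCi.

63 mCi

Number of half-lives elapsed: n = 86.63/25.3 ≈ 3.4241.
A₀ = A × 2^n = 5.911 × 2^3.4241 = 5.911 × 10.734 ≈ 63.448 mCi.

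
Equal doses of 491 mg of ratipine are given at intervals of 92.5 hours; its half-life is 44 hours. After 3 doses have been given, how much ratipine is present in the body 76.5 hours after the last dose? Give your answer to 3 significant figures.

The 3 doses were given 261.5, 169, 76.5 hours ago.
Total = 491·(1/2)^(261.5/44) + 491·(1/2)^(169/44) + 491·(1/2)^(76.5/44)
      = 7.98 + 34.265 + 147.13 ≈ 189.37 mg.

189 mg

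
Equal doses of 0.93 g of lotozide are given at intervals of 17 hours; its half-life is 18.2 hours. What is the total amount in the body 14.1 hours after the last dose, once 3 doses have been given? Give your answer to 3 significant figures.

The 3 doses were given 48.1, 31.1, 14.1 hours ago.
Total = 0.93·(1/2)^(48.1/18.2) + 0.93·(1/2)^(31.1/18.2) + 0.93·(1/2)^(14.1/18.2)
      = 0.1489 + 0.2845 + 0.54358 ≈ 0.97699 g.

0.977 g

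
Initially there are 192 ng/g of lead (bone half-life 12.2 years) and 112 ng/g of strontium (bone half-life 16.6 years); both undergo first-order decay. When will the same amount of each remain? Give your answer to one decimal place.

Set 192·(1/2)^(t/12.2) = 112·(1/2)^(t/16.6).
Taking log₂: log₂(192/112) = t·(1/12.2 − 1/16.6).
log₂(1.7143) = 0.77761; 1/12.2 − 1/16.6 = 0.021726.
t = 0.77761 / 0.021726 ≈ 35.791 years.

35.8 years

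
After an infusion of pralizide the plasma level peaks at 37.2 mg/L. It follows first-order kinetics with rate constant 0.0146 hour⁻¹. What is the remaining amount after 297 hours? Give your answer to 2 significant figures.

t½ = ln 2 / k = 0.69315 / 0.0146 ≈ 47.476 hours.
Number of half-lives: n = 297/47.476 ≈ 6.2558.
Remaining = 37.2 × (1/2)^6.2558 = 37.2 × 0.013086 ≈ 0.48681 mg/L.

0.49 mg/L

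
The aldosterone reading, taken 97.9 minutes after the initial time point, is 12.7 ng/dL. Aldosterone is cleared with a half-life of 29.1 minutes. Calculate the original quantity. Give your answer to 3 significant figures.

131 ng/dL

Number of half-lives elapsed: n = 97.9/29.1 ≈ 3.3643.
A₀ = A × 2^n = 12.7 × 2^3.3643 = 12.7 × 10.298 ≈ 130.78 ng/dL.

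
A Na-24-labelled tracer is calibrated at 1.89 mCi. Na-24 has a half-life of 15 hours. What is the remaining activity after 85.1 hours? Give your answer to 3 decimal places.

0.037 mCi

Number of half-lives: n = 85.1/15 ≈ 5.6733.
Remaining = 1.89 × (1/2)^5.6733 = 1.89 × 0.019596 ≈ 0.037036 mCi.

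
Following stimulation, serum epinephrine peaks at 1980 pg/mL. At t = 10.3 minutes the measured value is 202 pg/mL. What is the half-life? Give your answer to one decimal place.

A/A₀ = 202/1980 ≈ 0.10202.
n = log₂(9.802) ≈ 3.2931 half-lives elapsed in 10.3 minutes.
t½ = 10.3/3.2931 ≈ 3.1278 minutes.

3.1 minutes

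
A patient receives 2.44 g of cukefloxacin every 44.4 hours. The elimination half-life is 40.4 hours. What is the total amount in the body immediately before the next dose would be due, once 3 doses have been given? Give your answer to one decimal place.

The 3 doses were given 133.2, 88.8, 44.4 hours ago.
Total = 2.44·(1/2)^(133.2/40.4) + 2.44·(1/2)^(88.8/40.4) + 2.44·(1/2)^(44.4/40.4)
      = 0.24825 + 0.53177 + 1.1391 ≈ 1.9191 g.

1.9 g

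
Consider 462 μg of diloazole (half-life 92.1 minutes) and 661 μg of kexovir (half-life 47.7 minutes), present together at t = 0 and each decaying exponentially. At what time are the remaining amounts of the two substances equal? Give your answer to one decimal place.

51.1 minutes

Set 462·(1/2)^(t/92.1) = 661·(1/2)^(t/47.7).
Taking log₂: log₂(462/661) = t·(1/92.1 − 1/47.7).
log₂(0.69894) = -0.51676; 1/92.1 − 1/47.7 = -0.010107.
t = -0.51676 / -0.010107 ≈ 51.131 minutes.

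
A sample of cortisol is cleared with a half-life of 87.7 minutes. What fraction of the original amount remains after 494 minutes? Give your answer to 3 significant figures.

n = 494/87.7 ≈ 5.6328 half-lives.
Fraction remaining = (1/2)^5.6328 ≈ 0.020153.

0.0202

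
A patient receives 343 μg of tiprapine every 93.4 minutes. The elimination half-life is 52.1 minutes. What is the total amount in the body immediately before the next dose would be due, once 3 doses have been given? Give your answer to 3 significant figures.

136 μg

The 3 doses were given 280.2, 186.8, 93.4 minutes ago.
Total = 343·(1/2)^(280.2/52.1) + 343·(1/2)^(186.8/52.1) + 343·(1/2)^(93.4/52.1)
      = 8.2474 + 28.574 + 99 ≈ 135.82 μg.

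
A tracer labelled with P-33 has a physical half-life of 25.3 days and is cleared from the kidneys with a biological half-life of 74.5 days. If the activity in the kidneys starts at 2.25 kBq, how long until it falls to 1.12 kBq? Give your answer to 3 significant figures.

1/t_eff = 1/t_phys + 1/t_biol = 1/25.3 + 1/74.5 = 0.052949 per day.
t_eff = 25.3 × 74.5 / (25.3 + 74.5) ≈ 18.886 days.
n = log₂(2.25/1.12) ≈ 1.0064; t = 1.0064 × 18.886 ≈ 19.008 days.

19.0 days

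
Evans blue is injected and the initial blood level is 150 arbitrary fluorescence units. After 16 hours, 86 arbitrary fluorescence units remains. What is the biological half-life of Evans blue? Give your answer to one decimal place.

19.9 hours

A/A₀ = 86/150 ≈ 0.57333.
n = log₂(1.7442) ≈ 0.80255 half-lives elapsed in 16 hours.
t½ = 16/0.80255 ≈ 19.936 hours.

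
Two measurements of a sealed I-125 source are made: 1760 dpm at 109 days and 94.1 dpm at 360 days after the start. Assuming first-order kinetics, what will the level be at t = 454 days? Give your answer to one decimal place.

31.4 dpm

Over Δt = 360 − 109 = 251 days, the level fell by a factor of 1760/94.1 ≈ 18.704.
n = log₂(18.704) ≈ 4.2252 half-lives, so t½ = 251/4.2252 ≈ 59.405 days.
From t = 360 to t = 454: 94.1 × (1/2)^((454−360)/59.405) ≈ 31.423 dpm.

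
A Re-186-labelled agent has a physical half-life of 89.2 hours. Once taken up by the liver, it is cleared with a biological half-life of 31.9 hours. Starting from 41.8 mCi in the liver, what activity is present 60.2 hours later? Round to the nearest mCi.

1/t_eff = 1/t_phys + 1/t_biol = 1/89.2 + 1/31.9 = 0.042559 per hour.
t_eff = 89.2 × 31.9 / (89.2 + 31.9) ≈ 23.497 hours.
Remaining = 41.8 × (1/2)^(60.2/23.497) = 41.8 × (1/2)^2.562 ≈ 7.0783 mCi.

7 mCi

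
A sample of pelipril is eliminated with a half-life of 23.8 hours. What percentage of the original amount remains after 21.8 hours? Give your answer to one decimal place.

n = 21.8/23.8 ≈ 0.91597 half-lives.
Fraction remaining = (1/2)^0.91597 ≈ 0.52999, i.e. 52.999%.

53.0%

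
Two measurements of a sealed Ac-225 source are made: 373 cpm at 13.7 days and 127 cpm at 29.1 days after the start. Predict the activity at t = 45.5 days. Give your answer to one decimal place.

Over Δt = 29.1 − 13.7 = 15.4 days, the level fell by a factor of 373/127 ≈ 2.937.
n = log₂(2.937) ≈ 1.5543 half-lives, so t½ = 15.4/1.5543 ≈ 9.9077 days.
From t = 29.1 to t = 45.5: 127 × (1/2)^((45.5−29.1)/9.9077) ≈ 40.32 cpm.

40.3 cpm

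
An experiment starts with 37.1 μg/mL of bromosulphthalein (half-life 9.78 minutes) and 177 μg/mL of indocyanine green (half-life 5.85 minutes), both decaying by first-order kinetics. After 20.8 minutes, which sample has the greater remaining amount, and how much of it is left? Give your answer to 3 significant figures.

bromosulphthalein: 37.1 × (1/2)^2.1268 ≈ 8.4947 μg/mL.
indocyanine green: 177 × (1/2)^3.5556 ≈ 15.054 μg/mL.
Indocyanine green has more remaining, at ≈ 15.054 μg/mL.

indocyanine green, 15.1 μg/mL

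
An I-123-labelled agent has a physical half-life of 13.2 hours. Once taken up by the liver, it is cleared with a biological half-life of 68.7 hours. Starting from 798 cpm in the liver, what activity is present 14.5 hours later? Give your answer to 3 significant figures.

322 cpm

1/t_eff = 1/t_phys + 1/t_biol = 1/13.2 + 1/68.7 = 0.090314 per hour.
t_eff = 13.2 × 68.7 / (13.2 + 68.7) ≈ 11.073 hours.
Remaining = 798 × (1/2)^(14.5/11.073) = 798 × (1/2)^1.3095 ≈ 321.95 cpm.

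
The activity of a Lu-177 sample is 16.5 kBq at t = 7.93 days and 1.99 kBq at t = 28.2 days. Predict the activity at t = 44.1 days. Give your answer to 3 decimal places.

0.379 kBq

Over Δt = 28.2 − 7.93 = 20.27 days, the level fell by a factor of 16.5/1.99 ≈ 8.2915.
n = log₂(8.2915) ≈ 3.0516 half-lives, so t½ = 20.27/3.0516 ≈ 6.6424 days.
From t = 28.2 to t = 44.1: 1.99 × (1/2)^((44.1−28.2)/6.6424) ≈ 0.37868 kBq.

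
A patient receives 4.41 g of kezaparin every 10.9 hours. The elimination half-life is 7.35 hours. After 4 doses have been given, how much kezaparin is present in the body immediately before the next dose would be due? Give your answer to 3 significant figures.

The 4 doses were given 43.6, 32.7, 21.8, 10.9 hours ago.
Total = 4.41·(1/2)^(43.6/7.35) + 4.41·(1/2)^(32.7/7.35) + 4.41·(1/2)^(21.8/7.35) + 4.41·(1/2)^(10.9/7.35)
      = 0.072233 + 0.20191 + 0.5644 + 1.5777 ≈ 2.4162 g.

2.42 g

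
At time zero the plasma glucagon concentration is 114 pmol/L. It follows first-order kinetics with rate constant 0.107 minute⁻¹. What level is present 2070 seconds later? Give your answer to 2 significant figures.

2.8 pmol/L

t½ = ln 2 / λ = 0.69315 / 0.107 ≈ 6.478 minutes.
Convert the elapsed time: 2070 seconds = 34.5 minutes.
Number of half-lives: n = 34.5/6.478 ≈ 5.3257.
Remaining = 114 × (1/2)^5.3257 = 114 × 0.024935 ≈ 2.8425 pmol/L.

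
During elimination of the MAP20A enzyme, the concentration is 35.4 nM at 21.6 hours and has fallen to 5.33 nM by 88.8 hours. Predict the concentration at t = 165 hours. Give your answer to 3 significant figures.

0.623 nM

Over Δt = 88.8 − 21.6 = 67.2 hours, the level fell by a factor of 35.4/5.33 ≈ 6.6417.
n = log₂(6.6417) ≈ 2.7315 half-lives, so t½ = 67.2/2.7315 ≈ 24.601 hours.
From t = 88.8 to t = 165: 5.33 × (1/2)^((165−88.8)/24.601) ≈ 0.62277 nM.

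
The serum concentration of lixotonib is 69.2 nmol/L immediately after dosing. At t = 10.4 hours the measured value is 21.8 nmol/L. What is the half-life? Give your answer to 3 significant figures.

A/A₀ = 21.8/69.2 ≈ 0.31503.
n = log₂(3.1743) ≈ 1.6664 half-lives elapsed in 10.4 hours.
t½ = 10.4/1.6664 ≈ 6.2408 hours.

6.24 hours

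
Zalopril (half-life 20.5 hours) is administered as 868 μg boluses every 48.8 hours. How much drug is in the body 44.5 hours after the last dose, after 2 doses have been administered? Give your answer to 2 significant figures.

The 2 doses were given 93.3, 44.5 hours ago.
Total = 868·(1/2)^(93.3/20.5) + 868·(1/2)^(44.5/20.5)
      = 37.023 + 192.78 ≈ 229.8 μg.

230 μg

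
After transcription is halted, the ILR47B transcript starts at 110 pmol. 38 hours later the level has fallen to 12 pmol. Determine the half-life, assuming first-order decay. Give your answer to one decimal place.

A/A₀ = 12/110 ≈ 0.10909.
n = log₂(9.1667) ≈ 3.1964 half-lives elapsed in 38 hours.
t½ = 38/3.1964 ≈ 11.888 hours.

11.9 hours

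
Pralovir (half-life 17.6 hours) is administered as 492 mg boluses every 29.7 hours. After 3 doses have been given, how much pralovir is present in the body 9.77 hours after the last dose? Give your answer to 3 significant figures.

The 3 doses were given 69.17, 39.47, 9.77 hours ago.
Total = 492·(1/2)^(69.17/17.6) + 492·(1/2)^(39.47/17.6) + 492·(1/2)^(9.77/17.6)
      = 32.276 + 103.96 + 334.86 ≈ 471.09 mg.

471 mg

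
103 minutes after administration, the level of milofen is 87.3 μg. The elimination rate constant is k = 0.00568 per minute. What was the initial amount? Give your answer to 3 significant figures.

157 μg

t½ = ln 2 / k = 0.69315 / 0.00568 ≈ 122.03 minutes.
Number of half-lives elapsed: n = 103/122.03 ≈ 0.84403.
A₀ = A × 2^n = 87.3 × 2^0.84403 = 87.3 × 1.7951 ≈ 156.71 μg.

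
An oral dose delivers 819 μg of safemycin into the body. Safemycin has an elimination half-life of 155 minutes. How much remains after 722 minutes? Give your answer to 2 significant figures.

32 μg

Number of half-lives: n = 722/155 ≈ 4.6581.
Remaining = 819 × (1/2)^4.6581 = 819 × 0.039608 ≈ 32.439 μg.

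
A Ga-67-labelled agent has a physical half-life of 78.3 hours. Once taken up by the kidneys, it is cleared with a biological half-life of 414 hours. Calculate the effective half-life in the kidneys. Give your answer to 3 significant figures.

65.8 hours

1/t_eff = 1/t_phys + 1/t_biol = 1/78.3 + 1/414 = 0.015187 per hour.
t_eff = 78.3 × 414 / (78.3 + 414) ≈ 65.846 hours.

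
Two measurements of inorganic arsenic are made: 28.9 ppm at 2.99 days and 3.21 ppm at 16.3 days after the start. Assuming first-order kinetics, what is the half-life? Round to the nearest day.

Over Δt = 16.3 − 2.99 = 13.31 days, the level fell by a factor of 28.9/3.21 ≈ 9.0031.
n = log₂(9.0031) ≈ 3.1704 half-lives, so t½ = 13.31/3.1704 ≈ 4.1982 days.

4 days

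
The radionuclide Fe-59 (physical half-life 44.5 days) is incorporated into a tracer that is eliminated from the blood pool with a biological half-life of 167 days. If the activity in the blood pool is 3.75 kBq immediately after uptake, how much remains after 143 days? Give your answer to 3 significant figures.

0.223 kBq

1/t_eff = 1/t_phys + 1/t_biol = 1/44.5 + 1/167 = 0.02846 per day.
t_eff = 44.5 × 167 / (44.5 + 167) ≈ 35.137 days.
Remaining = 3.75 × (1/2)^(143/35.137) = 3.75 × (1/2)^4.0698 ≈ 0.22331 kBq.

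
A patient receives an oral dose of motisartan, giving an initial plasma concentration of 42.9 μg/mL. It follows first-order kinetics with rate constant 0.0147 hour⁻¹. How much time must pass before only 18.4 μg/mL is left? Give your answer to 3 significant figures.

t½ = ln 2 / λ = 0.69315 / 0.0147 ≈ 47.153 hours.
Fraction remaining = 18.4/42.9 ≈ 0.4289.
n = log₂(42.9/18.4) = ln(2.3315)/ln 2 ≈ 1.2213 half-lives.
t = n × t½ = 1.2213 × 47.153 ≈ 57.586 hours.

57.6 hours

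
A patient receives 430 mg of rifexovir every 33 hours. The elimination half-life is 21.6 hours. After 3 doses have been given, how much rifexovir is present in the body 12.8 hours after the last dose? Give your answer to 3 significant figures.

418 mg

The 3 doses were given 78.8, 45.8, 12.8 hours ago.
Total = 430·(1/2)^(78.8/21.6) + 430·(1/2)^(45.8/21.6) + 430·(1/2)^(12.8/21.6)
      = 34.298 + 98.895 + 285.15 ≈ 418.35 mg.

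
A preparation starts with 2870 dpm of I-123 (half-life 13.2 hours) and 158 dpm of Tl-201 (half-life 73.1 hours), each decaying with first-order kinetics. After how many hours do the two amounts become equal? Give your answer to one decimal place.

67.4 hours

Set 2870·(1/2)^(t/13.2) = 158·(1/2)^(t/73.1).
Taking log₂: log₂(2870/158) = t·(1/13.2 − 1/73.1).
log₂(18.165) = 4.1831; 1/13.2 − 1/73.1 = 0.062078.
t = 4.1831 / 0.062078 ≈ 67.384 hours.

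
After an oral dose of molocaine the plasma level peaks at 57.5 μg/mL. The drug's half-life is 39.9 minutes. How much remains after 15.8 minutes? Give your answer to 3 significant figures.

43.7 μg/mL

Number of half-lives: n = 15.8/39.9 ≈ 0.39599.
Remaining = 57.5 × (1/2)^0.39599 = 57.5 × 0.75997 ≈ 43.698 μg/mL.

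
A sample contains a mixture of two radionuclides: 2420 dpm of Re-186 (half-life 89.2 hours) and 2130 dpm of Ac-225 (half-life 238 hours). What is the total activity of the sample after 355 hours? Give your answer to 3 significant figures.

911 dpm

Re-186: 2420 × (1/2)^(355/89.2) = 2420 × (1/2)^3.9798 ≈ 153.38 dpm.
Ac-225: 2130 × (1/2)^(355/238) = 2130 × (1/2)^1.4916 ≈ 757.47 dpm.
Total = 153.38 + 757.47 ≈ 910.85 dpm.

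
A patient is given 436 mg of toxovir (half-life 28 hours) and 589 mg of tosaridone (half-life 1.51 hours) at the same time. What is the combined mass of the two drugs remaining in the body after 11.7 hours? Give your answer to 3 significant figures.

329 mg

toxovir: 436 × (1/2)^(11.7/28) = 436 × (1/2)^0.41786 ≈ 326.36 mg.
tosaridone: 589 × (1/2)^(11.7/1.51) = 589 × (1/2)^7.7483 ≈ 2.7392 mg.
Total = 326.36 + 2.7392 ≈ 329.1 mg.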